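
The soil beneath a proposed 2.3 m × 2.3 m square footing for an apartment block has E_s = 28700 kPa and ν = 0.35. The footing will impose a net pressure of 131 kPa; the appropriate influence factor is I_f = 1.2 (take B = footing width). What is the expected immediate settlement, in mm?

S_e ≈ 11.1 mm

Immediate (elastic) settlement: S_e = q·B·(1−ν²)/E_s · I_f.
S_e = 131 × 2.3 × (1 − 0.35²) / 28700 × 1.2
    = 131 × 2.3 × 0.8775 / 28700 × 1.2
    = 0.01105 m = 11.05 mm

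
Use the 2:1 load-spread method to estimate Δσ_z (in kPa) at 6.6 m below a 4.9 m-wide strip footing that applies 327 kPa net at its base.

By the 2:1 method the load spreads at 1 horizontal : 2 vertical, so at depth z the loaded area has grown by z in each plan dimension:
Δσ = qB/(B+z) = 327×4.9/(4.9+6.6) = 139.33 kPa

Δσ_z ≈ 139 kPa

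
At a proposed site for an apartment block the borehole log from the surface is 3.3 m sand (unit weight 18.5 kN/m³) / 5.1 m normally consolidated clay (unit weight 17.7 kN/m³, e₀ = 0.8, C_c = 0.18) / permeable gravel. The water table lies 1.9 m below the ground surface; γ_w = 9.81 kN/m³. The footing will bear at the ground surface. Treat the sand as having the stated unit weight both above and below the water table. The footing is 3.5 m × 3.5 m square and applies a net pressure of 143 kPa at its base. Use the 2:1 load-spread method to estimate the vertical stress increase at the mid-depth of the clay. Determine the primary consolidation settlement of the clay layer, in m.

Mid-depth of clay below the ground surface: z = 3.3 + 5.1/2 = 5.85 m.
Total vertical stress at mid-clay: σ_v = 18.5×3.3 + 17.7×2.55 = 106.19 kPa.
Pore pressure: u = 9.81×(5.85 − 1.9) = 38.75 kPa.
Initial effective stress: σ'_0 = σ_v − u = 106.19 − 38.75 = 67.44 kPa.
Stress increase at mid-clay by the 2:1 spreading method:
Δσ = qBL/((B+z)(L+z)) = 143×3.5×3.5/((3.5+5.85)(3.5+5.85)) = 20.038 kPa
Final effective stress: σ'_f = σ'_0 + Δσ = 67.44 + 20.038 = 87.478 kPa.
Normally consolidated clay, so the full stress increment lies on the virgin compression line:
S_c = C_c·H/(1+e₀)·log₁₀(σ'_f/σ'_0) = 0.18×5.1/(1+0.8)×log₁₀(87.478/67.44)
    = 0.51 × 0.11298 = 0.05762 m

S_c ≈ 0.0576 m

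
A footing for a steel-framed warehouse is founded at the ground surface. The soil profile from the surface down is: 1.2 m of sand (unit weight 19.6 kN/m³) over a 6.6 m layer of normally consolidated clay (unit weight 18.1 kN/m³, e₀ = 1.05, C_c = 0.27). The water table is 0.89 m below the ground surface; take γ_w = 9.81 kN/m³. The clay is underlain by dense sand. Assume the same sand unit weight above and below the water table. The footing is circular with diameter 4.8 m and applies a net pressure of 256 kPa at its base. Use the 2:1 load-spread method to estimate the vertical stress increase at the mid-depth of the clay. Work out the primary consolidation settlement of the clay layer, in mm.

S_c ≈ 335 mm

Mid-depth of clay below the ground surface: z = 1.2 + 6.6/2 = 4.5 m.
Total vertical stress at mid-clay: σ_v = 19.6×1.2 + 18.1×3.3 = 83.25 kPa.
Pore pressure: u = 9.81×(4.5 − 0.89) = 35.414 kPa.
Initial effective stress: σ'_0 = σ_v − u = 83.25 − 35.414 = 47.836 kPa.
Stress increase at mid-clay by the 2:1 spreading method:
Δσ ≈ qD²/(D+z)² = 256×4.8²/(4.8+4.5)² = 68.196 kPa
Final effective stress: σ'_f = σ'_0 + Δσ = 47.836 + 68.196 = 116.03 kPa.
Normally consolidated clay, so the full stress increment lies on the virgin compression line:
S_c = C_c·H/(1+e₀)·log₁₀(σ'_f/σ'_0) = 0.27×6.6/(1+1.05)×log₁₀(116.03/47.836)
    = 0.86927 × 0.38482 = 0.3345 m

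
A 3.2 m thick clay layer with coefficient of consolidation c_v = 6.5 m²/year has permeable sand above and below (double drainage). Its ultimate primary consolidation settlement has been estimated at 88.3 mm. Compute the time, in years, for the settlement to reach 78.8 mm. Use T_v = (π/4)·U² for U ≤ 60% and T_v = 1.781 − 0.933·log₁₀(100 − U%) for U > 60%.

Drainage path length: H_d = H/2 = 1.6 m (double drainage).
U = S(t)/S_ult = 78.8/88.3 = 0.8924.
U > 60%: T_v = 1.781 − 0.933·log₁₀(100 − 89.241) = 0.81837.
t = T_v·H_d²/c_v = 0.81837×1.6²/6.5 = 0.3223 years.

t ≈ 0.322 years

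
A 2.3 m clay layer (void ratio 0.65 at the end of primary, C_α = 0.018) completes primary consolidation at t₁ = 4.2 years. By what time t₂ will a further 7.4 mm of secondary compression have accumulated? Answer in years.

S_s = C_α·H/(1+e_p)·log₁₀(t₂/t₁) ⇒ log₁₀(t₂/t₁) = S_s·(1+e_p)/(C_α·H).
log₁₀(t₂/t₁) = 0.0074 × (1+0.65) / (0.018×2.3) = 0.2949
t₂ = t₁ × 10^0.2949 = 4.2 × 1.972 = 8.283 years

t₂ ≈ 8.28 years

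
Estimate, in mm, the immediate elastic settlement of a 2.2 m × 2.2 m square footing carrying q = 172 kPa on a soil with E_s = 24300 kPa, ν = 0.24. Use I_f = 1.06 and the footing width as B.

S_e ≈ 15.6 mm

Immediate (elastic) settlement: S_e = q·B·(1−ν²)/E_s · I_f.
S_e = 172 × 2.2 × (1 − 0.24²) / 24300 × 1.06
    = 172 × 2.2 × 0.9424 / 24300 × 1.06
    = 0.01556 m = 15.56 mm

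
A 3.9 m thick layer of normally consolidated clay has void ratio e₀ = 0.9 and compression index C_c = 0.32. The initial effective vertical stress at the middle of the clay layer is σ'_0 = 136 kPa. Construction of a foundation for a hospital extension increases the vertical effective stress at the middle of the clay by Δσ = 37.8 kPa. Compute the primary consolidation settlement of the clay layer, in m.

Final effective stress: σ'_f = σ'_0 + Δσ = 136 + 37.8 = 173.8 kPa.
Normally consolidated clay, so the full stress increment lies on the virgin compression line:
S_c = C_c·H/(1+e₀)·log₁₀(σ'_f/σ'_0) = 0.32×3.9/(1+0.9)×log₁₀(173.8/136)
    = 0.65684 × 0.10651 = 0.06996 m

S_c ≈ 0.07 m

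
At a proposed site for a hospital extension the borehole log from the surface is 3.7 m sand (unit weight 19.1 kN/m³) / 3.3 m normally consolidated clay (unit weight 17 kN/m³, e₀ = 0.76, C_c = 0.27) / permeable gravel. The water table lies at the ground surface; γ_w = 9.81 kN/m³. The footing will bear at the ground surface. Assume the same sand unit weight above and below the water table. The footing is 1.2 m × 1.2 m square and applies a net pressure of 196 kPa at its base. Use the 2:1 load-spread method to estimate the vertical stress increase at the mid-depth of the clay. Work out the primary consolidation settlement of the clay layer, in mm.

Mid-depth of clay below the ground surface: z = 3.7 + 3.3/2 = 5.35 m.
Total vertical stress at mid-clay: σ_v = 19.1×3.7 + 17×1.65 = 98.72 kPa.
Pore pressure: u = 9.81×(5.35 − 0) = 52.483 kPa.
Initial effective stress: σ'_0 = σ_v − u = 98.72 − 52.483 = 46.237 kPa.
Stress increase at mid-clay by the 2:1 spreading method:
Δσ = qBL/((B+z)(L+z)) = 196×1.2×1.2/((1.2+5.35)(1.2+5.35)) = 6.5786 kPa
Final effective stress: σ'_f = σ'_0 + Δσ = 46.237 + 6.5786 = 52.816 kPa.
Normally consolidated clay, so the full stress increment lies on the virgin compression line:
S_c = C_c·H/(1+e₀)·log₁₀(σ'_f/σ'_0) = 0.27×3.3/(1+0.76)×log₁₀(52.816/46.237)
    = 0.50625 × 0.057776 = 0.02925 m

S_c ≈ 29.2 mm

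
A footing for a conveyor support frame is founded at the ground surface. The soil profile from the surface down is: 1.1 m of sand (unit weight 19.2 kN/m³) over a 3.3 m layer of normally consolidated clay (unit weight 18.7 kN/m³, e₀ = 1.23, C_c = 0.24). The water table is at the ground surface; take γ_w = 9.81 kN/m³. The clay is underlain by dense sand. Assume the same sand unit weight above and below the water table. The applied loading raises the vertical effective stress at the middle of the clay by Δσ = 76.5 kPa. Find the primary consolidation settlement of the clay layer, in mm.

S_c ≈ 216 mm

Mid-depth of clay below the ground surface: z = 1.1 + 3.3/2 = 2.75 m.
Total vertical stress at mid-clay: σ_v = 19.2×1.1 + 18.7×1.65 = 51.975 kPa.
Pore pressure: u = 9.81×(2.75 − 0) = 26.978 kPa.
Initial effective stress: σ'_0 = σ_v − u = 51.975 − 26.978 = 24.997 kPa.
Final effective stress: σ'_f = σ'_0 + Δσ = 24.997 + 76.5 = 101.5 kPa.
Normally consolidated clay, so the full stress increment lies on the virgin compression line:
S_c = C_c·H/(1+e₀)·log₁₀(σ'_f/σ'_0) = 0.24×3.3/(1+1.23)×log₁₀(101.5/24.997)
    = 0.35516 × 0.60858 = 0.2161 m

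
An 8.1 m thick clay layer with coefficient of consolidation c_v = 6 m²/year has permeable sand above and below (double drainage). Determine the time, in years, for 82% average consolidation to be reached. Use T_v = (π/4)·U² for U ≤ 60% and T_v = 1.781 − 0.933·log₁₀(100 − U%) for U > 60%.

Drainage path length: H_d = H/2 = 4.05 m (double drainage).
U > 60%: T_v = 1.781 − 0.933·log₁₀(100 − 82) = 0.60983.
t = T_v·H_d²/c_v = 0.60983×4.05²/6 = 1.667 years.

t ≈ 1.67 years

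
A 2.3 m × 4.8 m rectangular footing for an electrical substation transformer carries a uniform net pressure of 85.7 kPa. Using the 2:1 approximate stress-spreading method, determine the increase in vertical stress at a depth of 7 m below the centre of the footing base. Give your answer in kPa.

Δσ_z ≈ 8.62 kPa

By the 2:1 method the load spreads at 1 horizontal : 2 vertical, so at depth z the loaded area has grown by z in each plan dimension:
Δσ = qBL/((B+z)(L+z)) = 85.7×2.3×4.8/((2.3+7)(4.8+7)) = 8.6215 kPa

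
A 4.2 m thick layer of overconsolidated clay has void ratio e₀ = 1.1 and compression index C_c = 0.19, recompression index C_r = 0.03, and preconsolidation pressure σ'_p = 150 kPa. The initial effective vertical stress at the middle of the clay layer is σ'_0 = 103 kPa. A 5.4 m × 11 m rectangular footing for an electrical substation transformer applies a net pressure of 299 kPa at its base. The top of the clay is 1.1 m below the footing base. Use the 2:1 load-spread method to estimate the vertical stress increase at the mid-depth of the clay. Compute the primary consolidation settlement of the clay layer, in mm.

S_c ≈ 93.1 mm

Mid-depth of clay below the footing base: z = 1.1 + 4.2/2 = 3.2 m.
Stress increase at mid-clay by the 2:1 spreading method:
Δσ = qBL/((B+z)(L+z)) = 299×5.4×11/((5.4+3.2)(11+3.2)) = 145.44 kPa
Final effective stress: σ'_f = 103 + 145.44 = 248.44 kPa.
σ'_f = 248.44 > σ'_p = 150 kPa, so the stress path crosses the preconsolidation pressure — recompression up to σ'_p, then virgin compression beyond:
S_c = H/(1+e₀)·[C_r·log₁₀(σ'_p/σ'_0) + C_c·log₁₀(σ'_f/σ'_p)]
    = 4.2/2.1 × [0.03×log₁₀(150/103) + 0.19×log₁₀(248.44/150)]
    = 2 × [0.0048976 + 0.041635] = 0.09307 m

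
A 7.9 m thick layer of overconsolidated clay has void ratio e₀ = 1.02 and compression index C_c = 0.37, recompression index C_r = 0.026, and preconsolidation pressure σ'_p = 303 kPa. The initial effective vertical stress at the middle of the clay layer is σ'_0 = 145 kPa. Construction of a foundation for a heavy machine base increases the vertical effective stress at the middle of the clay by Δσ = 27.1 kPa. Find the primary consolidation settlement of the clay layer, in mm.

S_c ≈ 7.57 mm

Final effective stress: σ'_f = 145 + 27.1 = 172.1 kPa.
σ'_f = 172.1 ≤ σ'_p = 303 kPa, so the clay remains overconsolidated and only the recompression index applies:
S_c = C_r·H/(1+e₀)·log₁₀(σ'_f/σ'_0) = 0.026×7.9/2.02×log₁₀(172.1/145)
    = 0.10168 × 0.074413 = 0.007567 m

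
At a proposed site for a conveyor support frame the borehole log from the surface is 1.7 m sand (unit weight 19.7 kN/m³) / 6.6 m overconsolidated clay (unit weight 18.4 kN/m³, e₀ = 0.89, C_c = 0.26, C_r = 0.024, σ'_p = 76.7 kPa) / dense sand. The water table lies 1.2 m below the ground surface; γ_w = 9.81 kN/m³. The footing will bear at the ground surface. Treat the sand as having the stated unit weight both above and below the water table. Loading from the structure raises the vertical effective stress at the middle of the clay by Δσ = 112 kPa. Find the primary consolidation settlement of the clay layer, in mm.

S_c ≈ 322 mm

Mid-depth of clay below the ground surface: z = 1.7 + 6.6/2 = 5 m.
Total vertical stress at mid-clay: σ_v = 19.7×1.7 + 18.4×3.3 = 94.21 kPa.
Pore pressure: u = 9.81×(5 − 1.2) = 37.278 kPa.
Initial effective stress: σ'_0 = σ_v − u = 94.21 − 37.278 = 56.932 kPa.
Final effective stress: σ'_f = 56.932 + 112 = 168.93 kPa.
σ'_f = 168.93 > σ'_p = 76.7 kPa, so the stress path crosses the preconsolidation pressure — recompression up to σ'_p, then virgin compression beyond:
S_c = H/(1+e₀)·[C_r·log₁₀(σ'_p/σ'_0) + C_c·log₁₀(σ'_f/σ'_p)]
    = 6.6/1.89 × [0.024×log₁₀(76.7/56.932) + 0.26×log₁₀(168.93/76.7)]
    = 3.4921 × [0.0031065 + 0.089157] = 0.3222 m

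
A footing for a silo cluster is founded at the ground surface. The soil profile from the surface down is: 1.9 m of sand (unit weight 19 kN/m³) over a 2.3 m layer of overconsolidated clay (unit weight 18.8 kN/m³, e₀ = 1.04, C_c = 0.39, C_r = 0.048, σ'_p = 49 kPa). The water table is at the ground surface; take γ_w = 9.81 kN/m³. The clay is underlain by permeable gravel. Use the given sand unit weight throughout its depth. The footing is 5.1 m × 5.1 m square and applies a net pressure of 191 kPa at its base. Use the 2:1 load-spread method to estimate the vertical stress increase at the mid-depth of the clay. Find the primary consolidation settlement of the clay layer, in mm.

S_c ≈ 154 mm

Mid-depth of clay below the ground surface: z = 1.9 + 2.3/2 = 3.05 m.
Total vertical stress at mid-clay: σ_v = 19×1.9 + 18.8×1.15 = 57.72 kPa.
Pore pressure: u = 9.81×(3.05 − 0) = 29.921 kPa.
Initial effective stress: σ'_0 = σ_v − u = 57.72 − 29.921 = 27.799 kPa.
Stress increase at mid-clay by the 2:1 spreading method:
Δσ = qBL/((B+z)(L+z)) = 191×5.1×5.1/((5.1+3.05)(5.1+3.05)) = 74.793 kPa
Final effective stress: σ'_f = 27.799 + 74.793 = 102.59 kPa.
σ'_f = 102.59 > σ'_p = 49 kPa, so the stress path crosses the preconsolidation pressure — recompression up to σ'_p, then virgin compression beyond:
S_c = H/(1+e₀)·[C_r·log₁₀(σ'_p/σ'_0) + C_c·log₁₀(σ'_f/σ'_p)]
    = 2.3/2.04 × [0.048×log₁₀(49/27.799) + 0.39×log₁₀(102.59/49)]
    = 1.1275 × [0.011816 + 0.12515] = 0.1544 m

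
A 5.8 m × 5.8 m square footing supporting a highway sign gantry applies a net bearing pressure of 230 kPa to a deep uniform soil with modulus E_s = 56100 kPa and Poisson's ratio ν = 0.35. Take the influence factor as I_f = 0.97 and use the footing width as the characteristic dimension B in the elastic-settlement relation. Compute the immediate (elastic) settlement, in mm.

Immediate (elastic) settlement: S_e = q·B·(1−ν²)/E_s · I_f.
S_e = 230 × 5.8 × (1 − 0.35²) / 56100 × 0.97
    = 230 × 5.8 × 0.8775 / 56100 × 0.97
    = 0.02024 m = 20.24 mm

S_e ≈ 20.2 mm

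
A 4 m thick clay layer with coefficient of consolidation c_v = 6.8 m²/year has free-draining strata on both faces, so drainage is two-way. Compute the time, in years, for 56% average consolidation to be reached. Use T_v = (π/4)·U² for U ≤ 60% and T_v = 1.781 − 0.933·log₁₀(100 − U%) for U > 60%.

Drainage path length: H_d = H/2 = 2 m (double drainage).
U ≤ 60%: T_v = (π/4)·U² = (π/4)×0.56² = 0.2463.
t = T_v·H_d²/c_v = 0.2463×2²/6.8 = 0.1449 years.

t ≈ 0.145 years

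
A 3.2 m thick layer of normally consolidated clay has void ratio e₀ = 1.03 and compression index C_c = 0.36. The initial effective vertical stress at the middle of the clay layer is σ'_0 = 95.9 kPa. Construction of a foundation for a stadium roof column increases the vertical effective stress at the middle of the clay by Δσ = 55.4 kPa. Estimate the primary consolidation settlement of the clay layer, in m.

S_c ≈ 0.112 m

Final effective stress: σ'_f = σ'_0 + Δσ = 95.9 + 55.4 = 151.3 kPa.
Normally consolidated clay, so the full stress increment lies on the virgin compression line:
S_c = C_c·H/(1+e₀)·log₁₀(σ'_f/σ'_0) = 0.36×3.2/(1+1.03)×log₁₀(151.3/95.9)
    = 0.56749 × 0.19802 = 0.1124 m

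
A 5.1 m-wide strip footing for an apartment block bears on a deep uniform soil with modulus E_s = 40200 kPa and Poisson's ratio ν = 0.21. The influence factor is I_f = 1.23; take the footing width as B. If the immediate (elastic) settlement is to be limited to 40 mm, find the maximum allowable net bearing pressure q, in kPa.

q ≈ 268 kPa

S_e = q·B·(1−ν²)/E_s · I_f  ⇒  q = S_e·E_s / (B·(1−ν²)·I_f).
q = 0.04 × 40200 / (5.1 × 0.9559 × 1.23) = 268.2 kPa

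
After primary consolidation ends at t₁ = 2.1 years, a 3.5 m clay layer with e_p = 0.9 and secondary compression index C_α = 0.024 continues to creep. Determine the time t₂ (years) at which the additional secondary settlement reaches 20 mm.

t₂ ≈ 5.95 years

S_s = C_α·H/(1+e_p)·log₁₀(t₂/t₁) ⇒ log₁₀(t₂/t₁) = S_s·(1+e_p)/(C_α·H).
log₁₀(t₂/t₁) = 0.02 × (1+0.9) / (0.024×3.5) = 0.4524
t₂ = t₁ × 10^0.4524 = 2.1 × 2.834 = 5.951 years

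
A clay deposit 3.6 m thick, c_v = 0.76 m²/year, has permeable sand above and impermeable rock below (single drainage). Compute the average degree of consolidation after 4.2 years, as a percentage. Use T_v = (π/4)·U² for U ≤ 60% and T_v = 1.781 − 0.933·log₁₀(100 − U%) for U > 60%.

Drainage path length: H_d = H = 3.6 m (single drainage).
T_v = c_v·t/H_d² = 0.76×4.2/3.6² = 0.2463.
T_v = 0.2463 corresponds to the U ≤ 60% branch:
U = √(4T_v/π) = 0.56

U ≈ 56 %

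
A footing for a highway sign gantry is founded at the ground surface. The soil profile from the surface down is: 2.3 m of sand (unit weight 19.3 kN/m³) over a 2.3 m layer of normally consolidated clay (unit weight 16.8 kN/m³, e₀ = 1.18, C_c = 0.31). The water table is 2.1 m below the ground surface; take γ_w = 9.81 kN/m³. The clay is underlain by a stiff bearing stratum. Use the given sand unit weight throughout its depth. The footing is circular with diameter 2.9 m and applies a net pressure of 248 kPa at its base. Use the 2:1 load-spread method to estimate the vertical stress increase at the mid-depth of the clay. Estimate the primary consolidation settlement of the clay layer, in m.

Mid-depth of clay below the ground surface: z = 2.3 + 2.3/2 = 3.45 m.
Total vertical stress at mid-clay: σ_v = 19.3×2.3 + 16.8×1.15 = 63.71 kPa.
Pore pressure: u = 9.81×(3.45 − 2.1) = 13.244 kPa.
Initial effective stress: σ'_0 = σ_v − u = 63.71 − 13.244 = 50.466 kPa.
Stress increase at mid-clay by the 2:1 spreading method:
Δσ ≈ qD²/(D+z)² = 248×2.9²/(2.9+3.45)² = 51.725 kPa
Final effective stress: σ'_f = σ'_0 + Δσ = 50.466 + 51.725 = 102.19 kPa.
Normally consolidated clay, so the full stress increment lies on the virgin compression line:
S_c = C_c·H/(1+e₀)·log₁₀(σ'_f/σ'_0) = 0.31×2.3/(1+1.18)×log₁₀(102.19/50.466)
    = 0.32706 × 0.30641 = 0.1002 m

S_c ≈ 0.1 m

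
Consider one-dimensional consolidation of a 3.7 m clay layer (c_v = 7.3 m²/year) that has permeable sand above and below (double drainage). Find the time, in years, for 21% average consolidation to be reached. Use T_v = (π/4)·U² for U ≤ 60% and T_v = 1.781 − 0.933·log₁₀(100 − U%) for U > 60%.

t ≈ 0.0162 years

Drainage path length: H_d = H/2 = 1.85 m (double drainage).
U ≤ 60%: T_v = (π/4)·U² = (π/4)×0.21² = 0.034636.
t = T_v·H_d²/c_v = 0.034636×1.85²/7.3 = 0.01624 years.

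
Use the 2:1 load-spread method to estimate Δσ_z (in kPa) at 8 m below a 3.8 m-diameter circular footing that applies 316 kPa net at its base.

Δσ_z ≈ 32.8 kPa

By the 2:1 method the load spreads at 1 horizontal : 2 vertical, so at depth z the loaded area has grown by z in each plan dimension:
Δσ ≈ qD²/(D+z)² = 316×3.8²/(3.8+8)² = 32.771 kPa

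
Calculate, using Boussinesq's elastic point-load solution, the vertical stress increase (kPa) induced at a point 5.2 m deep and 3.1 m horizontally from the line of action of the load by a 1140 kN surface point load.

Δσ_z ≈ 9.41 kPa

Boussinesq vertical stress below a point load on an elastic half-space:
Δσ_z = 3P/(2πz²) · [1 + (r/z)²]^(−5/2)
r/z = 3.1/5.2 = 0.59615; [1+(r/z)²]^(−5/2) = 0.46755.
Δσ_z = 3×1140/(2π×5.2²) × 0.46755 = 20.13 × 0.46755 = 9.412 kPa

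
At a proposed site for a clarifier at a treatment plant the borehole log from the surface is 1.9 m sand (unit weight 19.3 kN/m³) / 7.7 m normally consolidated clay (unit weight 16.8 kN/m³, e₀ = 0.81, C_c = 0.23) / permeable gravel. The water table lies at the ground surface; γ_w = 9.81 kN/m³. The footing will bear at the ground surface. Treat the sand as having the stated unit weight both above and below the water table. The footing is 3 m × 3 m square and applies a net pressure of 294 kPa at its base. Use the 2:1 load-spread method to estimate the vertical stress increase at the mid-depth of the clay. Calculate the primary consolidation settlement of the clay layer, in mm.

Mid-depth of clay below the ground surface: z = 1.9 + 7.7/2 = 5.75 m.
Total vertical stress at mid-clay: σ_v = 19.3×1.9 + 16.8×3.85 = 101.35 kPa.
Pore pressure: u = 9.81×(5.75 − 0) = 56.408 kPa.
Initial effective stress: σ'_0 = σ_v − u = 101.35 − 56.408 = 44.942 kPa.
Stress increase at mid-clay by the 2:1 spreading method:
Δσ = qBL/((B+z)(L+z)) = 294×3×3/((3+5.75)(3+5.75)) = 34.56 kPa
Final effective stress: σ'_f = σ'_0 + Δσ = 44.942 + 34.56 = 79.502 kPa.
Normally consolidated clay, so the full stress increment lies on the virgin compression line:
S_c = C_c·H/(1+e₀)·log₁₀(σ'_f/σ'_0) = 0.23×7.7/(1+0.81)×log₁₀(79.502/44.942)
    = 0.97845 × 0.24773 = 0.2424 m

S_c ≈ 242 mm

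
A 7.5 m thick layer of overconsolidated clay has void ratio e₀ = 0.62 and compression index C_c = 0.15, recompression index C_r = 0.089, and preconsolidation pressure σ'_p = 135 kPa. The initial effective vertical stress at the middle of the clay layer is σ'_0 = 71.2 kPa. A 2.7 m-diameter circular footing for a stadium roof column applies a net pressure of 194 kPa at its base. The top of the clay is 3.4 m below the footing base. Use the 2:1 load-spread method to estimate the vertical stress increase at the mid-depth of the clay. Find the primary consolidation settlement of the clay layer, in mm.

Mid-depth of clay below the footing base: z = 3.4 + 7.5/2 = 7.15 m.
Stress increase at mid-clay by the 2:1 spreading method:
Δσ ≈ qD²/(D+z)² = 194×2.7²/(2.7+7.15)² = 14.577 kPa
Final effective stress: σ'_f = 71.2 + 14.577 = 85.777 kPa.
σ'_f = 85.777 ≤ σ'_p = 135 kPa, so the clay remains overconsolidated and only the recompression index applies:
S_c = C_r·H/(1+e₀)·log₁₀(σ'_f/σ'_0) = 0.089×7.5/1.62×log₁₀(85.777/71.2)
    = 0.41203 × 0.080891 = 0.03333 m

S_c ≈ 33.3 mm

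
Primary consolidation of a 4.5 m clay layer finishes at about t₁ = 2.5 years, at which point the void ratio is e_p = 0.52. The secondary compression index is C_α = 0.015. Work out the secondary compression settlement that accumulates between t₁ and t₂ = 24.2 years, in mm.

S_s ≈ 43.8 mm

Secondary compression: S_s = C_α·H/(1+e_p)·log₁₀(t₂/t₁)
S_s = 0.015×4.5/(1+0.52)×log₁₀(24.2/2.5)
    = 0.04441 × 0.9859 = 0.04378 m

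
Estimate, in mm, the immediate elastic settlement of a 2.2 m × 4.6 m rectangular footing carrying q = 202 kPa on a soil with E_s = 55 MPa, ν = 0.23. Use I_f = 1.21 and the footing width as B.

S_e ≈ 9.26 mm

Immediate (elastic) settlement: S_e = q·B·(1−ν²)/E_s · I_f.
E_s = 55 MPa = 55000 kPa.
S_e = 202 × 2.2 × (1 − 0.23²) / 55000 × 1.21
    = 202 × 2.2 × 0.9471 / 55000 × 1.21
    = 0.00926 m = 9.26 mm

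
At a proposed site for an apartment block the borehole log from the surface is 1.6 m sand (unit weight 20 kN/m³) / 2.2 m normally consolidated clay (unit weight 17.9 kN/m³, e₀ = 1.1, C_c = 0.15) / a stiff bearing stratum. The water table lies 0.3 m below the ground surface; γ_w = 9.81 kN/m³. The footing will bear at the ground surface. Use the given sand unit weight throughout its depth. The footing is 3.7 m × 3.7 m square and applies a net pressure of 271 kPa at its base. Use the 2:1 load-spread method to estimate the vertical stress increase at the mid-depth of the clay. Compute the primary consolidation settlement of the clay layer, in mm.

Mid-depth of clay below the ground surface: z = 1.6 + 2.2/2 = 2.7 m.
Total vertical stress at mid-clay: σ_v = 20×1.6 + 17.9×1.1 = 51.69 kPa.
Pore pressure: u = 9.81×(2.7 − 0.3) = 23.544 kPa.
Initial effective stress: σ'_0 = σ_v − u = 51.69 − 23.544 = 28.146 kPa.
Stress increase at mid-clay by the 2:1 spreading method:
Δσ = qBL/((B+z)(L+z)) = 271×3.7×3.7/((3.7+2.7)(3.7+2.7)) = 90.576 kPa
Final effective stress: σ'_f = σ'_0 + Δσ = 28.146 + 90.576 = 118.72 kPa.
Normally consolidated clay, so the full stress increment lies on the virgin compression line:
S_c = C_c·H/(1+e₀)·log₁₀(σ'_f/σ'_0) = 0.15×2.2/(1+1.1)×log₁₀(118.72/28.146)
    = 0.15714 × 0.62511 = 0.09823 m

S_c ≈ 98.2 mm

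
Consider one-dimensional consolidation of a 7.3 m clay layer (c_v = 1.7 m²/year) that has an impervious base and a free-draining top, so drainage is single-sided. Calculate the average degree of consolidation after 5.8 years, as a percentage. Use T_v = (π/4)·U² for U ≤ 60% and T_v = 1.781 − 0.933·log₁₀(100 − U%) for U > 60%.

U ≈ 48.5 %

Drainage path length: H_d = H = 7.3 m (single drainage).
T_v = c_v·t/H_d² = 1.7×5.8/7.3² = 0.18503.
T_v = 0.18503 corresponds to the U ≤ 60% branch:
U = √(4T_v/π) = 0.4854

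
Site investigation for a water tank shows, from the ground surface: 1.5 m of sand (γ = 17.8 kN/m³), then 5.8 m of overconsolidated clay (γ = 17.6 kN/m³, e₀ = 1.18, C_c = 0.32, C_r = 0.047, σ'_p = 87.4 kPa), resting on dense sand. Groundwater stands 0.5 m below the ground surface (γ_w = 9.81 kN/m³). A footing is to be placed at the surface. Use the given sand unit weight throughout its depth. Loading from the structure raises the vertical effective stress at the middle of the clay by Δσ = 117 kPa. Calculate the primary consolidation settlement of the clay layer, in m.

S_c ≈ 0.259 m

Mid-depth of clay below the ground surface: z = 1.5 + 5.8/2 = 4.4 m.
Total vertical stress at mid-clay: σ_v = 17.8×1.5 + 17.6×2.9 = 77.74 kPa.
Pore pressure: u = 9.81×(4.4 − 0.5) = 38.259 kPa.
Initial effective stress: σ'_0 = σ_v − u = 77.74 − 38.259 = 39.481 kPa.
Final effective stress: σ'_f = 39.481 + 117 = 156.48 kPa.
σ'_f = 156.48 > σ'_p = 87.4 kPa, so the stress path crosses the preconsolidation pressure — recompression up to σ'_p, then virgin compression beyond:
S_c = H/(1+e₀)·[C_r·log₁₀(σ'_p/σ'_0) + C_c·log₁₀(σ'_f/σ'_p)]
    = 5.8/2.18 × [0.047×log₁₀(87.4/39.481) + 0.32×log₁₀(156.48/87.4)]
    = 2.6606 × [0.016221 + 0.080943] = 0.2585 m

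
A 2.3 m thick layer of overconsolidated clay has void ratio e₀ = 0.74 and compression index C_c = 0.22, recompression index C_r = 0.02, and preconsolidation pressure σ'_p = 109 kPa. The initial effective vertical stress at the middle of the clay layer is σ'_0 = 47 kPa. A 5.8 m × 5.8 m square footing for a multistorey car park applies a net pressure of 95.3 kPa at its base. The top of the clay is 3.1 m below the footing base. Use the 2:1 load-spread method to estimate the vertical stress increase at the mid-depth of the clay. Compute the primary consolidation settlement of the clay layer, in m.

S_c ≈ 0.00592 m

Mid-depth of clay below the footing base: z = 3.1 + 2.3/2 = 4.25 m.
Stress increase at mid-clay by the 2:1 spreading method:
Δσ = qBL/((B+z)(L+z)) = 95.3×5.8×5.8/((5.8+4.25)(5.8+4.25)) = 31.741 kPa
Final effective stress: σ'_f = 47 + 31.741 = 78.741 kPa.
σ'_f = 78.741 ≤ σ'_p = 109 kPa, so the clay remains overconsolidated and only the recompression index applies:
S_c = C_r·H/(1+e₀)·log₁₀(σ'_f/σ'_0) = 0.02×2.3/1.74×log₁₀(78.741/47)
    = 0.026436 × 0.2241 = 0.005924 m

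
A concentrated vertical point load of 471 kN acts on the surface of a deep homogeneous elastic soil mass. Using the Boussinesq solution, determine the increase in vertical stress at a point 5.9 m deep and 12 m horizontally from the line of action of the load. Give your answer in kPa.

Δσ_z ≈ 0.108 kPa

Boussinesq vertical stress below a point load on an elastic half-space:
Δσ_z = 3P/(2πz²) · [1 + (r/z)²]^(−5/2)
r/z = 12/5.9 = 2.0339; [1+(r/z)²]^(−5/2) = 0.016722.
Δσ_z = 3×471/(2π×5.9²) × 0.016722 = 6.4604 × 0.016722 = 0.108 kPa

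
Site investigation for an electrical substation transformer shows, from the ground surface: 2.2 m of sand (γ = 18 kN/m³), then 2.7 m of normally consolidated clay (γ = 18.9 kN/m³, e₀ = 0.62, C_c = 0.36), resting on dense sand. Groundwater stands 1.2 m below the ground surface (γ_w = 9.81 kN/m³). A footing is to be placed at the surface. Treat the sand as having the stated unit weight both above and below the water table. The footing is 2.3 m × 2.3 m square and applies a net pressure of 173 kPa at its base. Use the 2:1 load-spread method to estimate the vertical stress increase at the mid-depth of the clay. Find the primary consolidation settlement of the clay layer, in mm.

Mid-depth of clay below the ground surface: z = 2.2 + 2.7/2 = 3.55 m.
Total vertical stress at mid-clay: σ_v = 18×2.2 + 18.9×1.35 = 65.115 kPa.
Pore pressure: u = 9.81×(3.55 − 1.2) = 23.054 kPa.
Initial effective stress: σ'_0 = σ_v − u = 65.115 − 23.054 = 42.061 kPa.
Stress increase at mid-clay by the 2:1 spreading method:
Δσ = qBL/((B+z)(L+z)) = 173×2.3×2.3/((2.3+3.55)(2.3+3.55)) = 26.742 kPa
Final effective stress: σ'_f = σ'_0 + Δσ = 42.061 + 26.742 = 68.803 kPa.
Normally consolidated clay, so the full stress increment lies on the virgin compression line:
S_c = C_c·H/(1+e₀)·log₁₀(σ'_f/σ'_0) = 0.36×2.7/(1+0.62)×log₁₀(68.803/42.061)
    = 0.6 × 0.21373 = 0.1282 m

S_c ≈ 128 mm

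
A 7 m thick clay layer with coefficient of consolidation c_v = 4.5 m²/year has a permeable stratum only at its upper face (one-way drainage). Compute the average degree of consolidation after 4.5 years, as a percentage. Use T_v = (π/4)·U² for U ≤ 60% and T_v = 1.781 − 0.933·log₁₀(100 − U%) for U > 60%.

U ≈ 70.8 %

Drainage path length: H_d = H = 7 m (single drainage).
T_v = c_v·t/H_d² = 4.5×4.5/7² = 0.41327.
T_v = 0.41327 corresponds to the U > 60% branch:
U = 1 − 10^((1.781 − T_v)/0.933)/100 = 0.7076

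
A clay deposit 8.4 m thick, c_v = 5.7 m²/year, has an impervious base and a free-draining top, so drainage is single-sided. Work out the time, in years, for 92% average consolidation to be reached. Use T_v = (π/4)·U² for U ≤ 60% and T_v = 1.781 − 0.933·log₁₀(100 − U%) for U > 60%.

Drainage path length: H_d = H = 8.4 m (single drainage).
U > 60%: T_v = 1.781 − 0.933·log₁₀(100 − 92) = 0.93842.
t = T_v·H_d²/c_v = 0.93842×8.4²/5.7 = 11.62 years.

t ≈ 11.6 years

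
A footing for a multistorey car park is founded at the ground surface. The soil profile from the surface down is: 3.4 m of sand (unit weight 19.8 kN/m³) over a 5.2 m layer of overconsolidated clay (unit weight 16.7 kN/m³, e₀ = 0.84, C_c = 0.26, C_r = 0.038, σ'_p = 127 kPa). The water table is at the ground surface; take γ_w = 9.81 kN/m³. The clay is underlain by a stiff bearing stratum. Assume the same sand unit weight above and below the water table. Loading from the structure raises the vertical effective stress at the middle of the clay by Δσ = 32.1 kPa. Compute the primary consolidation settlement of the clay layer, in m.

S_c ≈ 0.0225 m

Mid-depth of clay below the ground surface: z = 3.4 + 5.2/2 = 6 m.
Total vertical stress at mid-clay: σ_v = 19.8×3.4 + 16.7×2.6 = 110.74 kPa.
Pore pressure: u = 9.81×(6 − 0) = 58.86 kPa.
Initial effective stress: σ'_0 = σ_v − u = 110.74 − 58.86 = 51.88 kPa.
Final effective stress: σ'_f = 51.88 + 32.1 = 83.98 kPa.
σ'_f = 83.98 ≤ σ'_p = 127 kPa, so the clay remains overconsolidated and only the recompression index applies:
S_c = C_r·H/(1+e₀)·log₁₀(σ'_f/σ'_0) = 0.038×5.2/1.84×log₁₀(83.98/51.88)
    = 0.10739 × 0.20918 = 0.02246 m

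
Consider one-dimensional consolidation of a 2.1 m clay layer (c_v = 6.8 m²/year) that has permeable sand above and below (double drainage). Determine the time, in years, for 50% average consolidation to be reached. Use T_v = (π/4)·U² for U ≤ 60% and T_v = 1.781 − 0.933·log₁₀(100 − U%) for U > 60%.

Drainage path length: H_d = H/2 = 1.05 m (double drainage).
U ≤ 60%: T_v = (π/4)·U² = (π/4)×0.5² = 0.19635.
t = T_v·H_d²/c_v = 0.19635×1.05²/6.8 = 0.03183 years.

t ≈ 0.0318 years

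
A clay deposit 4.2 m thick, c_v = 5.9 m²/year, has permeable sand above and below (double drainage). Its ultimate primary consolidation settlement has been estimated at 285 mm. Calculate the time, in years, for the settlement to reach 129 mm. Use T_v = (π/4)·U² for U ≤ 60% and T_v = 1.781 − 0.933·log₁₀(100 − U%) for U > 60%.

Drainage path length: H_d = H/2 = 2.1 m (double drainage).
U = S(t)/S_ult = 129/285 = 0.4526.
U ≤ 60%: T_v = (π/4)·U² = (π/4)×0.45263² = 0.16091.
t = T_v·H_d²/c_v = 0.16091×2.1²/5.9 = 0.1203 years.

t ≈ 0.12 years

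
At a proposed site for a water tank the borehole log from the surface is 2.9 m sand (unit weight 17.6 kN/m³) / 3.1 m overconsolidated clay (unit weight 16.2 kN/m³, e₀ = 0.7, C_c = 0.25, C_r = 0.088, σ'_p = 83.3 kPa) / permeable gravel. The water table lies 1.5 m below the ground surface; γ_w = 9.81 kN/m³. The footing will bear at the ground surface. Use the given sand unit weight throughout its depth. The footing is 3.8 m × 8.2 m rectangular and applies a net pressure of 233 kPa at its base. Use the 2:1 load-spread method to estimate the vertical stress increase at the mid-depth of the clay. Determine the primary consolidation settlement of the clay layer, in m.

Mid-depth of clay below the ground surface: z = 2.9 + 3.1/2 = 4.45 m.
Total vertical stress at mid-clay: σ_v = 17.6×2.9 + 16.2×1.55 = 76.15 kPa.
Pore pressure: u = 9.81×(4.45 − 1.5) = 28.94 kPa.
Initial effective stress: σ'_0 = σ_v − u = 76.15 − 28.94 = 47.21 kPa.
Stress increase at mid-clay by the 2:1 spreading method:
Δσ = qBL/((B+z)(L+z)) = 233×3.8×8.2/((3.8+4.45)(8.2+4.45)) = 69.568 kPa
Final effective stress: σ'_f = 47.21 + 69.568 = 116.78 kPa.
σ'_f = 116.78 > σ'_p = 83.3 kPa, so the stress path crosses the preconsolidation pressure — recompression up to σ'_p, then virgin compression beyond:
S_c = H/(1+e₀)·[C_r·log₁₀(σ'_p/σ'_0) + C_c·log₁₀(σ'_f/σ'_p)]
    = 3.1/1.7 × [0.088×log₁₀(83.3/47.21) + 0.25×log₁₀(116.78/83.3)]
    = 1.8235 × [0.021702 + 0.036681] = 0.1065 m

S_c ≈ 0.106 m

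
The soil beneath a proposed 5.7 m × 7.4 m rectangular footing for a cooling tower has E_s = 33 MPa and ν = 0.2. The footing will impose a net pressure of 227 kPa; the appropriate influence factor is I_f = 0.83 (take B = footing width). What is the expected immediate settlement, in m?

Immediate (elastic) settlement: S_e = q·B·(1−ν²)/E_s · I_f.
E_s = 33 MPa = 33000 kPa.
S_e = 227 × 5.7 × (1 − 0.2²) / 33000 × 0.83
    = 227 × 5.7 × 0.96 / 33000 × 0.83
    = 0.03124 m

S_e ≈ 0.0312 m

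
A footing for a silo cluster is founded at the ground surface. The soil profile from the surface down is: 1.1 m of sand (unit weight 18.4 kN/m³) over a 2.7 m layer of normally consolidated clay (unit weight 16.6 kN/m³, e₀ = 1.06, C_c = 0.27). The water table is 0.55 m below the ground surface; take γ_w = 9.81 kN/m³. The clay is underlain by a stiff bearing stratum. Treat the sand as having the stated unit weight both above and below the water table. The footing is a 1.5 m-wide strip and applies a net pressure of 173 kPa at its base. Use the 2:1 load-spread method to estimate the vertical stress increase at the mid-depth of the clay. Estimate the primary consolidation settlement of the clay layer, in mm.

Mid-depth of clay below the ground surface: z = 1.1 + 2.7/2 = 2.45 m.
Total vertical stress at mid-clay: σ_v = 18.4×1.1 + 16.6×1.35 = 42.65 kPa.
Pore pressure: u = 9.81×(2.45 − 0.55) = 18.639 kPa.
Initial effective stress: σ'_0 = σ_v − u = 42.65 − 18.639 = 24.011 kPa.
Stress increase at mid-clay by the 2:1 spreading method:
Δσ = qB/(B+z) = 173×1.5/(1.5+2.45) = 65.696 kPa
Final effective stress: σ'_f = σ'_0 + Δσ = 24.011 + 65.696 = 89.707 kPa.
Normally consolidated clay, so the full stress increment lies on the virgin compression line:
S_c = C_c·H/(1+e₀)·log₁₀(σ'_f/σ'_0) = 0.27×2.7/(1+1.06)×log₁₀(89.707/24.011)
    = 0.35388 × 0.57242 = 0.2026 m

S_c ≈ 203 mm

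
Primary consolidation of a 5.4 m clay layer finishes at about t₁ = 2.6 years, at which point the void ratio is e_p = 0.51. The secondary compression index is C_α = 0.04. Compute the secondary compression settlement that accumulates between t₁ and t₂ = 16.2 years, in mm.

Secondary compression: S_s = C_α·H/(1+e_p)·log₁₀(t₂/t₁)
S_s = 0.04×5.4/(1+0.51)×log₁₀(16.2/2.6)
    = 0.143 × 0.7945 = 0.1137 m

S_s ≈ 114 mm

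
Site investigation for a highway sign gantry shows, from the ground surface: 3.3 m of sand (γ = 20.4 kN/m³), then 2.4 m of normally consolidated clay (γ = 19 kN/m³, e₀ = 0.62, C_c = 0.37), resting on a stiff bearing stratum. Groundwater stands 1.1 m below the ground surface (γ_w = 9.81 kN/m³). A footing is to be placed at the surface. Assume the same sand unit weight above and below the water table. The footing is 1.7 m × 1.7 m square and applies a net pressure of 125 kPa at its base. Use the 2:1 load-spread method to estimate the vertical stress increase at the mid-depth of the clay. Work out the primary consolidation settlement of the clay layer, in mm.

S_c ≈ 36.5 mm

Mid-depth of clay below the ground surface: z = 3.3 + 2.4/2 = 4.5 m.
Total vertical stress at mid-clay: σ_v = 20.4×3.3 + 19×1.2 = 90.12 kPa.
Pore pressure: u = 9.81×(4.5 − 1.1) = 33.354 kPa.
Initial effective stress: σ'_0 = σ_v − u = 90.12 − 33.354 = 56.766 kPa.
Stress increase at mid-clay by the 2:1 spreading method:
Δσ = qBL/((B+z)(L+z)) = 125×1.7×1.7/((1.7+4.5)(1.7+4.5)) = 9.3978 kPa
Final effective stress: σ'_f = σ'_0 + Δσ = 56.766 + 9.3978 = 66.164 kPa.
Normally consolidated clay, so the full stress increment lies on the virgin compression line:
S_c = C_c·H/(1+e₀)·log₁₀(σ'_f/σ'_0) = 0.37×2.4/(1+0.62)×log₁₀(66.164/56.766)
    = 0.54815 × 0.066533 = 0.03647 m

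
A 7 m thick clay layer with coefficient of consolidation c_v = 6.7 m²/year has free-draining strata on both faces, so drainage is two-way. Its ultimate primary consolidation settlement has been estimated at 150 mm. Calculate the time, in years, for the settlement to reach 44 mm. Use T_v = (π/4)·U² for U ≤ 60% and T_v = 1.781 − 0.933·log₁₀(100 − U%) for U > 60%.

Drainage path length: H_d = H/2 = 3.5 m (double drainage).
U = S(t)/S_ult = 44/150 = 0.2933.
U ≤ 60%: T_v = (π/4)·U² = (π/4)×0.29333² = 0.067579.
t = T_v·H_d²/c_v = 0.067579×3.5²/6.7 = 0.1236 years.

t ≈ 0.124 years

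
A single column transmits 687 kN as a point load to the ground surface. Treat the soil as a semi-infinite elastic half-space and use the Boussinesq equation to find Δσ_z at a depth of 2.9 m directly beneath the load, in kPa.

Boussinesq vertical stress below a point load on an elastic half-space:
Δσ_z = 3P/(2πz²) · [1 + (r/z)²]^(−5/2)
r/z = 0/2.9 = 0; [1+(r/z)²]^(−5/2) = 1.
Δσ_z = 3×687/(2π×2.9²) × 1 = 39.003 × 1 = 39 kPa

Δσ_z ≈ 39 kPa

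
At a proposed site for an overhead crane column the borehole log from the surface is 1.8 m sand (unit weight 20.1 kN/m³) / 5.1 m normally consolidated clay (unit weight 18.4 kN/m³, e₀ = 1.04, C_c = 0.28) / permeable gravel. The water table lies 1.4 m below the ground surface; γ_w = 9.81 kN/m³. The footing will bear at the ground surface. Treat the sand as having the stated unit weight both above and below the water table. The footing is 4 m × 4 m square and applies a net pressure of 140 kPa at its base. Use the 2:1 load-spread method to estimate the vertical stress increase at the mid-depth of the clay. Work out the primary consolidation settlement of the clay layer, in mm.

Mid-depth of clay below the ground surface: z = 1.8 + 5.1/2 = 4.35 m.
Total vertical stress at mid-clay: σ_v = 20.1×1.8 + 18.4×2.55 = 83.1 kPa.
Pore pressure: u = 9.81×(4.35 − 1.4) = 28.94 kPa.
Initial effective stress: σ'_0 = σ_v − u = 83.1 − 28.94 = 54.16 kPa.
Stress increase at mid-clay by the 2:1 spreading method:
Δσ = qBL/((B+z)(L+z)) = 140×4×4/((4+4.35)(4+4.35)) = 32.127 kPa
Final effective stress: σ'_f = σ'_0 + Δσ = 54.16 + 32.127 = 86.287 kPa.
Normally consolidated clay, so the full stress increment lies on the virgin compression line:
S_c = C_c·H/(1+e₀)·log₁₀(σ'_f/σ'_0) = 0.28×5.1/(1+1.04)×log₁₀(86.287/54.16)
    = 0.7 × 0.20227 = 0.1416 m

S_c ≈ 142 mm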